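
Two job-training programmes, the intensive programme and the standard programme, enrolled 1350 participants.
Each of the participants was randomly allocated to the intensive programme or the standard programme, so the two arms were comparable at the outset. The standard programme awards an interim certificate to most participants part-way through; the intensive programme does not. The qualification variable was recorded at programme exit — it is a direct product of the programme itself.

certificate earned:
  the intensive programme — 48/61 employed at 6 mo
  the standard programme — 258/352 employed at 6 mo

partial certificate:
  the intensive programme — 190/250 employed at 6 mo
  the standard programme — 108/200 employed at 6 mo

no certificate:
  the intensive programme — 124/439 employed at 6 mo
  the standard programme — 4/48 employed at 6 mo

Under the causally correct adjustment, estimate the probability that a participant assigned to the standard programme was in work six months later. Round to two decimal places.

Qualification attained during the programme is recorded after the programme and is itself shifted by it — it sits on the causal path from programme to outcome. Conditioning on a mediator would strip out part of the effect we want; the pooled comparison gives the total causal effect.
So P(outcome | do(the standard programme)) is just the pooled rate for the standard programme: 370/600 = 0.617.

0.62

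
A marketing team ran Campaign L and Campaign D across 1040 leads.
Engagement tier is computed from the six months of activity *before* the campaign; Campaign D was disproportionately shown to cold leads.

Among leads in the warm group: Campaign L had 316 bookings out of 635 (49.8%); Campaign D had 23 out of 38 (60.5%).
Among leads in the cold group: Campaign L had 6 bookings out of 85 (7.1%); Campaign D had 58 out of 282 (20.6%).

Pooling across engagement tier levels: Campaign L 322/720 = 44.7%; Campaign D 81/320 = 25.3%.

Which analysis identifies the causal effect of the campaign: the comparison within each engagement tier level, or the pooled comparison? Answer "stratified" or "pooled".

stratified

The engagement tier-specific comparison favours Campaign D throughout, but the pooled figures favour Campaign L. The question is whether to condition on engagement tier.
The imbalance in engagement tier arose from how leads were allocated, not from anything the campaign did; and engagement tier independently affects the outcome. The pooled gap is confounded — condition on engagement tier.
Within each level — warm: 49.8% vs 60.5%; cold: 7.1% vs 20.6% — Campaign D is higher every time.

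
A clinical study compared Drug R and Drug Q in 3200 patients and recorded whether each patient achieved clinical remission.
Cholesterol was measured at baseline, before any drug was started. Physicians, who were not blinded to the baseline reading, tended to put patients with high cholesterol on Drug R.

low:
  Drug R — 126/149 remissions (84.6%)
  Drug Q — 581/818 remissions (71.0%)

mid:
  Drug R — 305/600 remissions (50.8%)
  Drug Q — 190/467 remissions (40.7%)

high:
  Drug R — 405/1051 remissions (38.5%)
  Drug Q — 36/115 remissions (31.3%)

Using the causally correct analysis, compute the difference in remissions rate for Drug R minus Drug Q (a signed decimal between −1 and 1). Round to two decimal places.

+0.10

Nothing the drug does changes cholesterol; the imbalance is an allocation artefact. With cholesterol also predicting the outcome, the pooled figure is confounded, and the within-stratum comparison is the causal one.
Adjusting over the population distribution of cholesterol: 0.302·(0.846−0.710) + 0.333·(0.508−0.407) + 0.364·(0.385−0.313) = +0.101.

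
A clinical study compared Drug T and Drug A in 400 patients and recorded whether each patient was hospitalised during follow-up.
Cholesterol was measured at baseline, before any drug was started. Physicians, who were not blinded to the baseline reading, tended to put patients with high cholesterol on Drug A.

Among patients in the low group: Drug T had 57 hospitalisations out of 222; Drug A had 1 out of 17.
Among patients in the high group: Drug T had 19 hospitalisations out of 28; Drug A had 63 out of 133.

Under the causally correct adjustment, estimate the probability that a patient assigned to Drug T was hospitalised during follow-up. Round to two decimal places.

The imbalance in cholesterol arose from how patients were allocated, not from anything the drug did; and cholesterol independently affects the outcome. The pooled gap is confounded — condition on cholesterol.
Standardising Drug T to the population cholesterol mix: 0.598·57/222 + 0.403·19/28 = 0.427.

0.43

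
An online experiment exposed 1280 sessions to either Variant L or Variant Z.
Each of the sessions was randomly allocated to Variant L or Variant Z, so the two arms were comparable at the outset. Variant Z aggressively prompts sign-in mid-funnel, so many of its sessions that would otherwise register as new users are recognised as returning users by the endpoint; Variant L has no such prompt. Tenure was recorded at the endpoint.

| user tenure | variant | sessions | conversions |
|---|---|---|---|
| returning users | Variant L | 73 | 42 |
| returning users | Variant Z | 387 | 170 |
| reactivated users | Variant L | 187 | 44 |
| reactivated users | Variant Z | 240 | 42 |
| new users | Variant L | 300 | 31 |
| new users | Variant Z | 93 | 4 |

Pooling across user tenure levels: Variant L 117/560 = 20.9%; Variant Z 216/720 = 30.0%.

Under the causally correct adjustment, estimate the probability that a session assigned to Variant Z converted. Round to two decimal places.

The stratified and pooled comparisons disagree (Variant L wins within each user tenure; Variant Z wins overall), so the answer turns on the causal role of user tenure.
User tenure lies on the pathway variant → user tenure → outcome, so adjusting for it blocks the indirect effect. For the total causal effect of variant, use the unadjusted pooled rates.
So P(outcome | do(Variant Z)) is just the pooled rate for Variant Z: 216/720 = 0.300.

0.30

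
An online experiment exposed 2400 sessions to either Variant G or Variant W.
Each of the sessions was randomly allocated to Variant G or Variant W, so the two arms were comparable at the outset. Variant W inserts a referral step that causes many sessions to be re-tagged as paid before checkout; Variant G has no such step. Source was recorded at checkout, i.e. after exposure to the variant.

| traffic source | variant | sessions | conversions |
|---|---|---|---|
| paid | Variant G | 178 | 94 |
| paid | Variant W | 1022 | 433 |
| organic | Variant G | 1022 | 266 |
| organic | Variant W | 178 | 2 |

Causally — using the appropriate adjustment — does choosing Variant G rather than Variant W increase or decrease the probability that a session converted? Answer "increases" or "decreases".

Within every traffic source level Variant G has the higher rate, yet pooled Variant W does — Simpson's reversal.
Because the variant influences traffic source, traffic source is a post-treatment mediator, not a confounder. Stratifying on it would bias the estimate; the causal effect is the crude pooled difference.
Pooled: Variant G 30.0% vs Variant W 36.2%; Variant W is higher overall.

decreases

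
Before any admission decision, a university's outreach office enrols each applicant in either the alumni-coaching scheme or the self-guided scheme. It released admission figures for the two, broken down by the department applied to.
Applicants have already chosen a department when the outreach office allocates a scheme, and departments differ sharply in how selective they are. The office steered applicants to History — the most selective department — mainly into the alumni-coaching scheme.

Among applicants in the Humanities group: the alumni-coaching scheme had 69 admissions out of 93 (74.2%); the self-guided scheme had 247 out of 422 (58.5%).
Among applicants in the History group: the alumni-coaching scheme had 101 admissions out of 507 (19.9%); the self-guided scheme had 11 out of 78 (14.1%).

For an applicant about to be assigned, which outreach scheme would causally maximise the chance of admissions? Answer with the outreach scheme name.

the alumni-coaching scheme

Since department is a pre-existing factor (not a product of the outreach scheme) and it affects the outcome on its own, it is a confounder. The stratified rates, not the pooled rate, identify the causal effect.
Within each level — Humanities: 74.2% vs 58.5%; History: 19.9% vs 14.1% — the alumni-coaching scheme is higher every time.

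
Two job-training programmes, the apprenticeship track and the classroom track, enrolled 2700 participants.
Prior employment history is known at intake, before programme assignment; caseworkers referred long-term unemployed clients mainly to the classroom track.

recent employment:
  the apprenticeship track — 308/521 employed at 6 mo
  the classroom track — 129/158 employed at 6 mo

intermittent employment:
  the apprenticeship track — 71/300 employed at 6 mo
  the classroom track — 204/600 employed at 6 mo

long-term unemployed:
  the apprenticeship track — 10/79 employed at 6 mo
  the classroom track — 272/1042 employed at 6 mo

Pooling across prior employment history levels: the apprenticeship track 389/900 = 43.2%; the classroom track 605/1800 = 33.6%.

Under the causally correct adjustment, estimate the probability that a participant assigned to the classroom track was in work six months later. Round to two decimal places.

Within every prior employment history level the classroom track has the higher rate, yet pooled the apprenticeship track does — Simpson's reversal.
Prior employment history differs across programmes for reasons unrelated to any effect of the programme itself, and it separately predicts the outcome — a classic confounder. We must compare within prior employment history levels.
Standardising the classroom track to the population prior employment history mix: 0.251·129/158 + 0.333·204/600 + 0.415·272/1042 = 0.427.

0.43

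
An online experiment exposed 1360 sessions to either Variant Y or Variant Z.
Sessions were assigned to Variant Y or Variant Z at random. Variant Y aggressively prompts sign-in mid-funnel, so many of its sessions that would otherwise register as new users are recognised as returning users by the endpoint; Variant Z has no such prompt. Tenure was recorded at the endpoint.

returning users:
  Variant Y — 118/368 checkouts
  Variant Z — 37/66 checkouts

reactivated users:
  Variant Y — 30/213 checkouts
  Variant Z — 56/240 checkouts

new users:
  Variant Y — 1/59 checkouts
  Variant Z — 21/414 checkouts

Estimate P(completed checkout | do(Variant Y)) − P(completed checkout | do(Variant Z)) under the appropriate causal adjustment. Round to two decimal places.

+0.07

The user tenure-specific comparison favours Variant Z throughout, but the pooled figures favour Variant Y. The question is whether to condition on user tenure.
Because the variant influences user tenure, user tenure is a post-treatment mediator, not a confounder. Stratifying on it would bias the estimate; the causal effect is the crude pooled difference.
The causal difference is the pooled difference: 0.233 − 0.158 = +0.074.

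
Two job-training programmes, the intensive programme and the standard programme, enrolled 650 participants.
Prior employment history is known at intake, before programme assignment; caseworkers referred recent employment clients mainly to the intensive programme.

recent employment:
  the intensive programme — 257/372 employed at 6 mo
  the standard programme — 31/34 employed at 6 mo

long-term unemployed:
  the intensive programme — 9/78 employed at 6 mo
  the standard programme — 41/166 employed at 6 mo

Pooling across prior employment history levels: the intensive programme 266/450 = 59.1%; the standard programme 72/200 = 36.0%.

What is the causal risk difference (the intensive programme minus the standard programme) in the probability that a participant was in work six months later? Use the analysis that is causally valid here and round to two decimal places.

-0.19

Here prior employment history is a common cause — it drives both which programme a case falls under and the outcome. The crude comparison mixes populations; the stratum-specific rates are the causally relevant ones.
Adjusting over the population distribution of prior employment history: 0.625·(0.691−0.912) + 0.375·(0.115−0.247) = -0.187.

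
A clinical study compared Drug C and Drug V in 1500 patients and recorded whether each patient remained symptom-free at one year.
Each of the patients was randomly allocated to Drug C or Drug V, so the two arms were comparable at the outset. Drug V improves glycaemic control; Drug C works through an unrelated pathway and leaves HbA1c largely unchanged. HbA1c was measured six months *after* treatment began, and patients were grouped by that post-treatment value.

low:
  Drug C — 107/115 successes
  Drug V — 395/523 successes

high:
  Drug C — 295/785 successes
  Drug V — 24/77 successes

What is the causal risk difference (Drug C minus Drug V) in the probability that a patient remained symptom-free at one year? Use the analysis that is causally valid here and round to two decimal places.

-0.25

Drug C is higher inside every HbA1c stratum but Drug V is higher in aggregate. Whether to stratify depends on how HbA1c relates to the drug.
HbA1c lies on the pathway drug → HbA1c → outcome, so adjusting for it blocks the indirect effect. For the total causal effect of drug, use the unadjusted pooled rates.
The causal difference is the pooled difference: 0.447 − 0.698 = -0.252.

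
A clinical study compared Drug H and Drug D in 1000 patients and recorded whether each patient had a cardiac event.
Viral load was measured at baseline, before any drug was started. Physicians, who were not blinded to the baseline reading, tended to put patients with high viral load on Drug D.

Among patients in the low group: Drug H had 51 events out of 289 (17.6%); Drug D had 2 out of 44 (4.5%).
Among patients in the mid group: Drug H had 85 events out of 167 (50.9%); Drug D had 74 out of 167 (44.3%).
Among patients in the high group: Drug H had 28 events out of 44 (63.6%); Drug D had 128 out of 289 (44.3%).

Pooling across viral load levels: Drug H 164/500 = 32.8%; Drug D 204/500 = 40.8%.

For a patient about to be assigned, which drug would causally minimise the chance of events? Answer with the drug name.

The imbalance in viral load arose from how patients were allocated, not from anything the drug did; and viral load independently affects the outcome. The pooled gap is confounded — condition on viral load.
Within each level — low: 17.6% vs 4.5%; mid: 50.9% vs 44.3%; high: 63.6% vs 44.3% — Drug D is lower every time.

Drug D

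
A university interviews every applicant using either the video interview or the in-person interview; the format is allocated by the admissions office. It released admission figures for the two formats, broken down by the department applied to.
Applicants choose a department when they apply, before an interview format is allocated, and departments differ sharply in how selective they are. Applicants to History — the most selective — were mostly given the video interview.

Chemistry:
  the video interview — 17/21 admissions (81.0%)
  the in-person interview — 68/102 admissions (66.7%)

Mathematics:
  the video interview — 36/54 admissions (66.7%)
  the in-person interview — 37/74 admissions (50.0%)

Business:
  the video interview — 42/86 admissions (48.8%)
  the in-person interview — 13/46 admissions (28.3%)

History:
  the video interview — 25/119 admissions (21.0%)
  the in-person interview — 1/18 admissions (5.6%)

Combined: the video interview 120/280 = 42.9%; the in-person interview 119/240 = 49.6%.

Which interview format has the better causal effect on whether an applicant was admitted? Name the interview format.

the video interview

the video interview is higher inside every department stratum but the in-person interview is higher in aggregate. Whether to stratify depends on how department relates to the interview format.
Since department is a pre-existing factor (not a product of the interview format) and it affects the outcome on its own, it is a confounder. The stratified rates, not the pooled rate, identify the causal effect.
Within each level — Chemistry: 81.0% vs 66.7%; Mathematics: 66.7% vs 50.0%; Business: 48.8% vs 28.3%; History: 21.0% vs 5.6% — the video interview is higher every time.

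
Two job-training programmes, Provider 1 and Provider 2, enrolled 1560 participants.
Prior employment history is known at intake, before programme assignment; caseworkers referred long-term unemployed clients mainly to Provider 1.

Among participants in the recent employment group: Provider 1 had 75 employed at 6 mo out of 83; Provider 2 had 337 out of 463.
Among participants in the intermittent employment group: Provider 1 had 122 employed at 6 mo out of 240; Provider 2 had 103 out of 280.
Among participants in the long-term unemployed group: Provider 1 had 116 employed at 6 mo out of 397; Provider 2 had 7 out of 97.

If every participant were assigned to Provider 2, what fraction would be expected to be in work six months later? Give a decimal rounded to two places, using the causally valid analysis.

Within every prior employment history level Provider 1 has the higher rate, yet pooled Provider 2 does — Simpson's reversal.
Prior employment history differs across programmes for reasons unrelated to any effect of the programme itself, and it separately predicts the outcome — a classic confounder. We must compare within prior employment history levels.
Standardising Provider 2 to the population prior employment history mix: 0.350·337/463 + 0.333·103/280 + 0.317·7/97 = 0.400.

0.40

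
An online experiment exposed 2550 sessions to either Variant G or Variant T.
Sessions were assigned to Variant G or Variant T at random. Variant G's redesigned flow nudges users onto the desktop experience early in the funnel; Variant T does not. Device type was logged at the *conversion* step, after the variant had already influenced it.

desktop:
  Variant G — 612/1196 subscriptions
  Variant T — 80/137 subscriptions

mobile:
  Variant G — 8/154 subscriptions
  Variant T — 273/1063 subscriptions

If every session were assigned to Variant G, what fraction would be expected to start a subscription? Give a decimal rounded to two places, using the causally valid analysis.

Variant T is higher inside every device type stratum but Variant G is higher in aggregate. Whether to stratify depends on how device type relates to the variant.
The distribution of device type is itself part of what the variant does — it is an intermediate outcome. Holding it fixed would remove that part of the effect; the total effect is the pooled difference.
So P(outcome | do(Variant G)) is just the pooled rate for Variant G: 620/1350 = 0.459.

0.46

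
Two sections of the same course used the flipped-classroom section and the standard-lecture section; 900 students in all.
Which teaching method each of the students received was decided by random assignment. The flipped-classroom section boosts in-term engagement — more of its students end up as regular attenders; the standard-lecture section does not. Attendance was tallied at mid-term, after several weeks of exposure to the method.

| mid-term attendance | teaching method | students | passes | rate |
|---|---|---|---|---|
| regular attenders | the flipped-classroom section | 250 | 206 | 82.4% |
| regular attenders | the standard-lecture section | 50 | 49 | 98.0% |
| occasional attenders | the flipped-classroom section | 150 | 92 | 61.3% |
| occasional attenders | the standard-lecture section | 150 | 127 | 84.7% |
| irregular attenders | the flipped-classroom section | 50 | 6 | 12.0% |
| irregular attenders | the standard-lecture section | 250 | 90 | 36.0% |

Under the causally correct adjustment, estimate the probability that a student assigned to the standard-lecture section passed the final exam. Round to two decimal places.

0.59

Within every mid-term attendance level the standard-lecture section has the higher rate, yet pooled the flipped-classroom section does — Simpson's reversal.
The distribution of mid-term attendance is itself part of what the teaching method does — it is an intermediate outcome. Holding it fixed would remove that part of the effect; the total effect is the pooled difference.
So P(outcome | do(the standard-lecture section)) is just the pooled rate for the standard-lecture section: 266/450 = 0.591.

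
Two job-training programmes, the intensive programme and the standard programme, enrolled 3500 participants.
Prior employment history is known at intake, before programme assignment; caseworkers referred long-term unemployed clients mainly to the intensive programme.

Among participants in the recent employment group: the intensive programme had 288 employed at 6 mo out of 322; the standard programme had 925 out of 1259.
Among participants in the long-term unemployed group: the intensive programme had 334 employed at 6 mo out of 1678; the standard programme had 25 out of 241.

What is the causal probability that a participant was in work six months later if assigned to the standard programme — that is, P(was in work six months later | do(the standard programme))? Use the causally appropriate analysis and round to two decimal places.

The stratified and pooled comparisons disagree (the intensive programme wins within each prior employment history; the standard programme wins overall), so the answer turns on the causal role of prior employment history.
Prior employment history satisfies the back-door criterion: it is not a descendant of the programme, and it blocks the spurious path from programme to outcome. Adjusting for it (i.e., using the within-prior employment history rates) gives the causal effect.
Standardising the standard programme to the population prior employment history mix: 0.452·925/1259 + 0.548·25/241 = 0.389.

0.39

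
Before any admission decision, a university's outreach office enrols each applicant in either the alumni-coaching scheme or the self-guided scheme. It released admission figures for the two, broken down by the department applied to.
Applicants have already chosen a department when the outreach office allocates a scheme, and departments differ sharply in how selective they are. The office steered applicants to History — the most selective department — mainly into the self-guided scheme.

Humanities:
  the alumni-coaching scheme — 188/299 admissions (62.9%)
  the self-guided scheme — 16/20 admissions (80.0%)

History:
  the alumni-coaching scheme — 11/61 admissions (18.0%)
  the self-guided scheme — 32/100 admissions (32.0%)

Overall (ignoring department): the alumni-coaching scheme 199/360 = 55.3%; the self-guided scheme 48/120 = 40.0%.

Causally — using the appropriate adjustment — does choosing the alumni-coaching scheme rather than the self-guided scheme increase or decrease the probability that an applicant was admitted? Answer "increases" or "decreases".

Within every department level the self-guided scheme has the higher rate, yet pooled the alumni-coaching scheme does — Simpson's reversal.
Since department is a pre-existing factor (not a product of the outreach scheme) and it affects the outcome on its own, it is a confounder. The stratified rates, not the pooled rate, identify the causal effect.
Within each level — Humanities: 62.9% vs 80.0%; History: 18.0% vs 32.0% — the self-guided scheme is higher every time.

decreases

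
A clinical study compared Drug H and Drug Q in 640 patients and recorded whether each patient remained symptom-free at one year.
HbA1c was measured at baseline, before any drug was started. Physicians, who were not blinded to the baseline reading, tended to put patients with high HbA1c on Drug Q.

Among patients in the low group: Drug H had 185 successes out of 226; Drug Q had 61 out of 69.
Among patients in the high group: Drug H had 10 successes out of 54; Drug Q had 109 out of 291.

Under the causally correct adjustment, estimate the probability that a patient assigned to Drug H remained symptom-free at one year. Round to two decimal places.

The HbA1c-specific comparison favours Drug Q throughout, but the pooled figures favour Drug H. The question is whether to condition on HbA1c.
Nothing the drug does changes HbA1c; the imbalance is an allocation artefact. With HbA1c also predicting the outcome, the pooled figure is confounded, and the within-stratum comparison is the causal one.
Standardising Drug H to the population HbA1c mix: 0.461·185/226 + 0.539·10/54 = 0.477.

0.48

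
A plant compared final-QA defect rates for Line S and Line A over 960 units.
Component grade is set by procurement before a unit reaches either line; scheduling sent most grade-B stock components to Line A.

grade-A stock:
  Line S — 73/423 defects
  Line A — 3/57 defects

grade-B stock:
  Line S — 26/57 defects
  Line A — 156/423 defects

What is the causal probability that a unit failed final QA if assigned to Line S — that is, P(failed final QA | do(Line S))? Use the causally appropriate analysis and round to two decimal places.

0.31

Line A is lower inside every component grade stratum but Line S is lower in aggregate. Whether to stratify depends on how component grade relates to the line.
Component grade is set before the line has any effect — it is not caused by the line — and it independently drives the outcome. That makes it a confounder, so the causal comparison is within component grade levels.
Standardising Line S to the population component grade mix: 0.500·73/423 + 0.500·26/57 = 0.314.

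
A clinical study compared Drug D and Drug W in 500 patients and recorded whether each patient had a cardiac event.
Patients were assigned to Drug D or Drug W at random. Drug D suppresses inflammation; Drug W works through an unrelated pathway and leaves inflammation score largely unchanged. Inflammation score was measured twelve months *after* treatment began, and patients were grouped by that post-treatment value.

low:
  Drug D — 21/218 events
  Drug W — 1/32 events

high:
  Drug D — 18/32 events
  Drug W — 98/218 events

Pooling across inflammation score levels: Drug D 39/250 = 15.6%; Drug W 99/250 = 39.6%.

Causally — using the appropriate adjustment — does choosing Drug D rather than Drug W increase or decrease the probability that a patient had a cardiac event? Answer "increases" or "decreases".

decreases

The distribution of inflammation score is itself part of what the drug does — it is an intermediate outcome. Holding it fixed would remove that part of the effect; the total effect is the pooled difference.
Pooled: Drug D 15.6% vs Drug W 39.6%; Drug D is lower overall.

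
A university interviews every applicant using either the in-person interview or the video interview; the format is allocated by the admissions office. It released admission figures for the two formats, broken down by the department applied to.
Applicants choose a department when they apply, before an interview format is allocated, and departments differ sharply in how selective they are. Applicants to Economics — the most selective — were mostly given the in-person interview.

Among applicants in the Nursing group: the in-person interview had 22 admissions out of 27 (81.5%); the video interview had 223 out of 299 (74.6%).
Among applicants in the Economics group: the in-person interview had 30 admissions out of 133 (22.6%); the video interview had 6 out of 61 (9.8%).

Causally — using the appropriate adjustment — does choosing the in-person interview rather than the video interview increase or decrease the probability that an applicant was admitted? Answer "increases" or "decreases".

Here department is a common cause — it drives both which interview format a case falls under and the outcome. The crude comparison mixes populations; the stratum-specific rates are the causally relevant ones.
Within each level — Nursing: 81.5% vs 74.6%; Economics: 22.6% vs 9.8% — the in-person interview is higher every time.

increases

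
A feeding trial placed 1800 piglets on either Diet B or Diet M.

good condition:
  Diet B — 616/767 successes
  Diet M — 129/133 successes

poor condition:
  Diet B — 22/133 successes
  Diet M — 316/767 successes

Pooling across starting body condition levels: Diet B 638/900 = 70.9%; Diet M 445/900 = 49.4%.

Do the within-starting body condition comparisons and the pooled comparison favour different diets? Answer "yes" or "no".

yes

Within each starting body condition level (good condition 80.3% vs 97.0%; poor condition 16.5% vs 41.2%), Diet M has the higher rate every time. Pooled: 70.9% vs 49.4% — Diet B has the higher rate overall. The two comparisons disagree.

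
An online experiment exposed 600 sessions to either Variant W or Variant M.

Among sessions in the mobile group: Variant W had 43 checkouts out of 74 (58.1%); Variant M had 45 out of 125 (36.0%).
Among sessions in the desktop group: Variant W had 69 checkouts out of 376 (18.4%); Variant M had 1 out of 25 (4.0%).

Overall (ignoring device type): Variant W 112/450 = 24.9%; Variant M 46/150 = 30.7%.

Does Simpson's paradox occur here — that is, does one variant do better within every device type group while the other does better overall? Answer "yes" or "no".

Within each device type level (mobile 58.1% vs 36.0%; desktop 18.4% vs 4.0%), Variant W has the higher rate every time. Pooled: 24.9% vs 30.7% — Variant M has the higher rate overall. The two comparisons disagree.

yes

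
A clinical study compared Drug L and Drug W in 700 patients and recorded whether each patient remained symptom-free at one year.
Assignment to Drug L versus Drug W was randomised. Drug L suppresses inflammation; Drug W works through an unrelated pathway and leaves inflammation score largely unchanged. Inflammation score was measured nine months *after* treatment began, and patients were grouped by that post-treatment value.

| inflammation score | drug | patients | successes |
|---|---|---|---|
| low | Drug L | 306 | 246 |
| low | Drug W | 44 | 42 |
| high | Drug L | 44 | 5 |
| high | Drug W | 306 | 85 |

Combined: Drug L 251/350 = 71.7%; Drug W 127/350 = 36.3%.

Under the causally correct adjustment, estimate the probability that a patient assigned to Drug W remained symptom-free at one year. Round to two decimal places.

0.36

Within every inflammation score level Drug W has the higher rate, yet pooled Drug L does — Simpson's reversal.
The distribution of inflammation score is itself part of what the drug does — it is an intermediate outcome. Holding it fixed would remove that part of the effect; the total effect is the pooled difference.
So P(outcome | do(Drug W)) is just the pooled rate for Drug W: 127/350 = 0.363.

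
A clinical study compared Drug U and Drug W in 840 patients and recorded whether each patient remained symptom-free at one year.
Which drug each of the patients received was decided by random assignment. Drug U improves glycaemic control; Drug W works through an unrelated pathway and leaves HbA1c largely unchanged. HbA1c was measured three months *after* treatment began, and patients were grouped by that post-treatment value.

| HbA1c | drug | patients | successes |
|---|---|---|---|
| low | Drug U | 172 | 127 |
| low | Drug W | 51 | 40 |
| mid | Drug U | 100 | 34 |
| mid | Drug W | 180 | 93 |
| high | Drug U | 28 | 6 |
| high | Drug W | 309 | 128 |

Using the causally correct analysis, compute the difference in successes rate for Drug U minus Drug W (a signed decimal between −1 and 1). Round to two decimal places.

Drug W is higher inside every HbA1c stratum but Drug U is higher in aggregate. Whether to stratify depends on how HbA1c relates to the drug.
HbA1c is downstream of the drug. One should not condition on a consequence of treatment, so the overall rates are the right comparison.
The causal difference is the pooled difference: 0.557 − 0.483 = +0.073.

+0.07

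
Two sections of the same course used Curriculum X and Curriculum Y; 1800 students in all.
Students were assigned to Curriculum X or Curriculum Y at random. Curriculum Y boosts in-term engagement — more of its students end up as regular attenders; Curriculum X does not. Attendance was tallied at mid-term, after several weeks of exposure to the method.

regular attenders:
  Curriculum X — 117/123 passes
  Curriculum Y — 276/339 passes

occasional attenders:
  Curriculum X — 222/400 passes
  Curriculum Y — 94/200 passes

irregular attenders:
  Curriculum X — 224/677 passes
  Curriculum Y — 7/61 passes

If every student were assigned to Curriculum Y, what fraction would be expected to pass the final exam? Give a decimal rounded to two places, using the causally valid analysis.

0.63

The stratified and pooled comparisons disagree (Curriculum X wins within each mid-term attendance; Curriculum Y wins overall), so the answer turns on the causal role of mid-term attendance.
Stratifying would compare teaching methods among students the teaching methods themselves sorted into mid-term attendance groups — a form of selection on an intermediate. The unconditioned pooled rates give the total causal effect.
So P(outcome | do(Curriculum Y)) is just the pooled rate for Curriculum Y: 377/600 = 0.628.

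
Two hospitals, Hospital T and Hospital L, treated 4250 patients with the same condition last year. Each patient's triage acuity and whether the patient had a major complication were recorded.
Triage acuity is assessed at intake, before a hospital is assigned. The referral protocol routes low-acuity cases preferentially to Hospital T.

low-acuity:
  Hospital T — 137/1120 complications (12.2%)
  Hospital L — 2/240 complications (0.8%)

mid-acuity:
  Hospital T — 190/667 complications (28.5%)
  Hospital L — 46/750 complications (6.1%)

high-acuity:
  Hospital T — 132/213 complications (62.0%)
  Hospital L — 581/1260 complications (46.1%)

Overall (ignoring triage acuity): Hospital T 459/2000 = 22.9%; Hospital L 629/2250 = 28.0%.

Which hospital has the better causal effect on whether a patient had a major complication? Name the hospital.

Hospital L

Triage acuity is set before the hospital has any effect — it is not caused by the hospital — and it independently drives the outcome. That makes it a confounder, so the causal comparison is within triage acuity levels.
Within each level — low-acuity: 12.2% vs 0.8%; mid-acuity: 28.5% vs 6.1%; high-acuity: 62.0% vs 46.1% — Hospital L is lower every time.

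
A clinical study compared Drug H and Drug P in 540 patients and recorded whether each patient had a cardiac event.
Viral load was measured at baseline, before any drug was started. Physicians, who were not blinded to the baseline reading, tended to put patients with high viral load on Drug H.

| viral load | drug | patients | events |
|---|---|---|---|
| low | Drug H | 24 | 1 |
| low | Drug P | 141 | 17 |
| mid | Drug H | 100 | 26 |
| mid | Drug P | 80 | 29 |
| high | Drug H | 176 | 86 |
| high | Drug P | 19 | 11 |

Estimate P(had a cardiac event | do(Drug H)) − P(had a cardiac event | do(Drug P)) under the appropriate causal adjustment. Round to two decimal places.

-0.09

Nothing the drug does changes viral load; the imbalance is an allocation artefact. With viral load also predicting the outcome, the pooled figure is confounded, and the within-stratum comparison is the causal one.
Adjusting over the population distribution of viral load: 0.306·(0.042−0.121) + 0.333·(0.260−0.362) + 0.361·(0.489−0.579) = -0.091.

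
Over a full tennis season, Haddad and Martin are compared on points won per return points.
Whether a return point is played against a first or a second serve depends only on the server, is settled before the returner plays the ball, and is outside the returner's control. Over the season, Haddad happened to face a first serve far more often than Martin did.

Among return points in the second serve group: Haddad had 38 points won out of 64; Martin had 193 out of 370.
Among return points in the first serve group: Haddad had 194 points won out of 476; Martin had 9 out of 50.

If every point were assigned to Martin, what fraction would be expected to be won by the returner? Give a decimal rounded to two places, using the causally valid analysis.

0.33

Within every serve type level Haddad has the higher rate, yet pooled Martin does — Simpson's reversal.
Serve type satisfies the back-door criterion: it is not a descendant of the player, and it blocks the spurious path from player to outcome. Adjusting for it (i.e., using the within-serve type rates) gives the causal effect.
Standardising Martin to the population serve type mix: 0.452·193/370 + 0.548·9/50 = 0.334.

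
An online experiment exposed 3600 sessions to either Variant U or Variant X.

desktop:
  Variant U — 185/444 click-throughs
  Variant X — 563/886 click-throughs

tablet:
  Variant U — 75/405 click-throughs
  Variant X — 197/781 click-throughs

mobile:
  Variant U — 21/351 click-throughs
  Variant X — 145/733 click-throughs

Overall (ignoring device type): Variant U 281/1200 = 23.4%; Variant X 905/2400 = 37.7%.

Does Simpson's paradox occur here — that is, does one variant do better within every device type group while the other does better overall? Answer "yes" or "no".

Within each device type level (desktop 41.7% vs 63.5%; tablet 18.5% vs 25.2%; mobile 6.0% vs 19.8%), Variant X has the higher rate every time. Pooled: 23.4% vs 37.7% — Variant X has the higher rate overall. They agree.

no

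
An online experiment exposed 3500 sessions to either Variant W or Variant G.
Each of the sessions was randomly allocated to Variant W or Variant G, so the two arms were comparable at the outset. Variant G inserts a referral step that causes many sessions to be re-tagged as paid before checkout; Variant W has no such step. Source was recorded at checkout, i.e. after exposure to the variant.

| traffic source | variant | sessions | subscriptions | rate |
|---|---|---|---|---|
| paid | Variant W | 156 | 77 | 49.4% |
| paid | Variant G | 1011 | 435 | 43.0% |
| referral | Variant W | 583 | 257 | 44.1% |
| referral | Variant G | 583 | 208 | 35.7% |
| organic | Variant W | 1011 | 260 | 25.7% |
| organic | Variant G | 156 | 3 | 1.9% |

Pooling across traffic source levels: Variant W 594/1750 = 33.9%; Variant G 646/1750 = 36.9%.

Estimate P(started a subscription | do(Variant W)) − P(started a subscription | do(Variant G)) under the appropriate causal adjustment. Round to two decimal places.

-0.03

Within every traffic source level Variant W has the higher rate, yet pooled Variant G does — Simpson's reversal.
Stratifying would compare variants among sessions the variants themselves sorted into traffic source groups — a form of selection on an intermediate. The unconditioned pooled rates give the total causal effect.
The causal difference is the pooled difference: 0.339 − 0.369 = -0.030.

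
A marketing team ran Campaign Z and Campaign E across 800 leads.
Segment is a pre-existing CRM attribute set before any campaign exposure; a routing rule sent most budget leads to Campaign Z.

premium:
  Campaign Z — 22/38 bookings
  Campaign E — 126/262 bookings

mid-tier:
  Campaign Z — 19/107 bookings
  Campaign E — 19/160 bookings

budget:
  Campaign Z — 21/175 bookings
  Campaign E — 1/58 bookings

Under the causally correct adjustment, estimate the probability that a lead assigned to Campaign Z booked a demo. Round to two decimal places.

The imbalance in customer segment arose from how leads were allocated, not from anything the campaign did; and customer segment independently affects the outcome. The pooled gap is confounded — condition on customer segment.
Standardising Campaign Z to the population customer segment mix: 0.375·22/38 + 0.334·19/107 + 0.291·21/175 = 0.311.

0.31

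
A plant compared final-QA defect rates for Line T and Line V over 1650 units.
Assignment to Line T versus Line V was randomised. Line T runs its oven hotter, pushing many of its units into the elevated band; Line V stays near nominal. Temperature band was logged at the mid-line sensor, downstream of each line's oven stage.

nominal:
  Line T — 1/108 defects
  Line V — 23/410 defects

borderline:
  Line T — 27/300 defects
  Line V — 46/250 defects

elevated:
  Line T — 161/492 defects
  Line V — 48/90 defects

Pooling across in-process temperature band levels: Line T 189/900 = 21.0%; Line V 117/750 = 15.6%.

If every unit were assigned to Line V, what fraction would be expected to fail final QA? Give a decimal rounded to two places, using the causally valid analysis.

0.16

The stratified and pooled comparisons disagree (Line T wins within each in-process temperature band; Line V wins overall), so the answer turns on the causal role of in-process temperature band.
Stratifying would compare lines among units the lines themselves sorted into in-process temperature band groups — a form of selection on an intermediate. The unconditioned pooled rates give the total causal effect.
So P(outcome | do(Line V)) is just the pooled rate for Line V: 117/750 = 0.156.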